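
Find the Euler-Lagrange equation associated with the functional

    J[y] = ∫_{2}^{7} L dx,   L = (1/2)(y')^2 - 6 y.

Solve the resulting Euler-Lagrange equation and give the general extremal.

The Lagrangian is L = (1/2)(y')^2 - 6 y.
∂L/∂y = -6.
∂L/∂y' = y'.
The Euler-Lagrange equation d/dx(∂L/∂y') − ∂L/∂y = 0 becomes:
    y'' + 6 = 0
General solution: y(x) = -3 x^2 + A x + B, where A and B are arbitrary constants fixed by the endpoint conditions.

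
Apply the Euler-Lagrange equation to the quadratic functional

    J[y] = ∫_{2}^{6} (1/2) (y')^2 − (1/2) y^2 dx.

The Lagrangian is L = (1/2) (y')^2 − (1/2) y^2.
Compute ∂L/∂y = -y, ∂L/∂y' = y'.
The Euler-Lagrange equation d/dx(∂L/∂y') − ∂L/∂y = 0 reduces to
    y'' + y = 0.
Its general solution is
    y(x) = A sin(x) + B cos(x),
with A, B fixed by the endpoint conditions.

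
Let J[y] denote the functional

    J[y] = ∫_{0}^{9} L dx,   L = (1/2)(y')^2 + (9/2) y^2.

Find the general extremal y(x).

The Lagrangian is L = (1/2)(y')^2 + (9/2) y^2.
∂L/∂y = 9y.
∂L/∂y' = y'.
The Euler-Lagrange equation d/dx(∂L/∂y') − ∂L/∂y = 0 becomes:
    y'' - 9 y = 0
General solution: y(x) = A e^(3x) + B e^(-3x), where A and B are arbitrary constants fixed by the endpoint conditions.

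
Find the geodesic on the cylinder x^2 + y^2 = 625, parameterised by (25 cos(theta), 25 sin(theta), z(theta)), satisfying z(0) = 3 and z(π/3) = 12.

Parameterise the cylinder of radius R = 25 as
    r(θ) = (25 cos θ, 25 sin θ, z(θ)).
The arc-length element is
    ds = sqrt(625 + (dz/dθ)^2) dθ,
so the Lagrangian is L = sqrt(625 + z'^2).
L depends on z' only, not on z or θ, so ∂L/∂z = 0 and
    ∂L/∂z' = z' / sqrt(625 + z'^2).
The Euler-Lagrange equation gives
    d/dθ( z' / sqrt(625 + z'^2) ) = 0,
so z' is constant. Integrating once:
    z(θ) = a θ + b,
a helix on the cylinder (a straight line when the cylinder is unrolled). The constants a, b are determined by the endpoint conditions.
With endpoint conditions z(0) = 3 and z(π/3) = 12: from z(0) = b we get b = 3, and a·π/3 + 3 = 12 gives a = 27/π, so
    z(θ) = (27/π) θ + 3.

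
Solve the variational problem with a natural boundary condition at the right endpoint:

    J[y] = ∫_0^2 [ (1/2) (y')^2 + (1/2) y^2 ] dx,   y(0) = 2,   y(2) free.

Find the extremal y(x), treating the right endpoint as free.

The Lagrangian L = (1/2) (y')^2 + (1/2) y^2 gives
    ∂L/∂y = 1 y,   ∂L/∂y' = y'.
Euler-Lagrange: y'' − y = 0.
With k = 1, the general solution is
    y(x) = A cosh(x) + B sinh(x).
Fixed left endpoint y(0) = 2 ⇒ A = 2.
The right endpoint x = 2 is free, so the natural (transversality) condition is ∂L/∂y' |_{x=2} = 0, i.e. y'(2) = 0.
Compute y'(x) = A k sinh(k x) + B k cosh(k x), so
    y'(2) = A k sinh(k·2) + B k cosh(k·2) = 0
    ⇒ B = −A tanh(k·2) = − 2 tanh(1·2).
Therefore the extremal is
    y(x) = 2 cosh(1 x) − 2 tanh(1·2) sinh(1 x).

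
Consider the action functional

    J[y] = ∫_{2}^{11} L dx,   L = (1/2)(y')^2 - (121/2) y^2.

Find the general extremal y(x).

The Lagrangian is L = (1/2)(y')^2 - (121/2) y^2.
∂L/∂y = -121y.
∂L/∂y' = y'.
The Euler-Lagrange equation d/dx(∂L/∂y') − ∂L/∂y = 0 becomes:
    y'' + 121 y = 0
General solution: y(x) = A sin(11x) + B cos(11x), where A and B are arbitrary constants fixed by the endpoint conditions.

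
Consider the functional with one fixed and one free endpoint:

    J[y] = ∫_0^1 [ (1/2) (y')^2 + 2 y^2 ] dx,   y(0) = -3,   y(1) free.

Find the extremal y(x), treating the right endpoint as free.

The Lagrangian L = (1/2) (y')^2 + 2 y^2 gives
    ∂L/∂y = 4 y,   ∂L/∂y' = y'.
Euler-Lagrange: y'' − 4 y = 0.
With k = 2, the general solution is
    y(x) = A cosh(2 x) + B sinh(2 x).
Fixed left endpoint y(0) = -3 ⇒ A = -3.
The right endpoint x = 1 is free, so the natural (transversality) condition is ∂L/∂y' |_{x=1} = 0, i.e. y'(1) = 0.
Compute y'(x) = A k sinh(k x) + B k cosh(k x), so
    y'(1) = A k sinh(k·1) + B k cosh(k·1) = 0
    ⇒ B = −A tanh(k·1) = 3 tanh(2·1).
Therefore the extremal is
    y(x) = −3 cosh(2 x) + 3 tanh(2·1) sinh(2 x).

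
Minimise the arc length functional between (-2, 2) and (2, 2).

Arc-length functional: J[y] = ∫ sqrt(1 + (y')^2) dx.
Lagrangian L = sqrt(1 + (y')^2) has no explicit y dependence, so ∂L/∂y = 0 and the Euler-Lagrange equation gives
    d/dx( y' / sqrt(1 + (y')^2) ) = 0  ⇒  y' / sqrt(1 + (y')^2) = const.
Hence y' is constant, so y(x) is affine.
Fitting the endpoints (-2, 2) and (2, 2):
    slope m = (2 − 2) / (2 − (-2)) = 0,
    intercept c = 2 − m·(-2) = 2.
Extremal: y(x) = 2.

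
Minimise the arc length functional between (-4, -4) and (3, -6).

Arc-length functional: J[y] = ∫ sqrt(1 + (y')^2) dx.
Lagrangian L = sqrt(1 + (y')^2) has no explicit y dependence, so ∂L/∂y = 0 and the Euler-Lagrange equation gives
    d/dx( y' / sqrt(1 + (y')^2) ) = 0  ⇒  y' / sqrt(1 + (y')^2) = const.
Hence y' is constant, so y(x) is affine.
Fitting the endpoints (-4, -4) and (3, -6):
    slope m = ((-6) − (-4)) / (3 − (-4)) = -2/7,
    intercept c = (-4) − m·(-4) = -36/7.
Extremal: y(x) = (-2/7) x - 36/7.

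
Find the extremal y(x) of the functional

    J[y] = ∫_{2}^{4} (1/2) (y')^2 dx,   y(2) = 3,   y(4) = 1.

The Lagrangian is L = (1/2) (y')^2.
Compute ∂L/∂y = 0, ∂L/∂y' = y'.
The Euler-Lagrange equation d/dx(∂L/∂y') − ∂L/∂y = 0 reduces to
    y'' = 0.
Its general solution is
    y(x) = A x + B,
with A, B fixed by the endpoint conditions.
Applying the endpoint conditions y(2) = 3 and y(4) = 1: solve A·2 + B = 3 and A·4 + B = 1. Subtracting gives A(4 − 2) = 1 − 3, so A = -1, and B = 3 − A·2 = 5. Therefore
    y(x) = -x + 5.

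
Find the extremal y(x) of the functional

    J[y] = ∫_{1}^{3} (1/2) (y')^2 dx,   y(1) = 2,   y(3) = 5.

The Lagrangian is L = (1/2) (y')^2.
Compute ∂L/∂y = 0, ∂L/∂y' = y'.
The Euler-Lagrange equation d/dx(∂L/∂y') − ∂L/∂y = 0 reduces to
    y'' = 0.
Its general solution is
    y(x) = A x + B,
with A, B fixed by the endpoint conditions.
Applying the endpoint conditions y(1) = 2 and y(3) = 5: solve A·1 + B = 2 and A·3 + B = 5. Subtracting gives A(3 − 1) = 5 − 2, so A = 3/2, and B = 2 − A·1 = 1/2. Therefore
    y(x) = (3/2) x + 1/2.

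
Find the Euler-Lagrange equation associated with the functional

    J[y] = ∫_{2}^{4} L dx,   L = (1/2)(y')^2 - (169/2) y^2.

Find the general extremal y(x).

The Lagrangian is L = (1/2)(y')^2 - (169/2) y^2.
∂L/∂y = -169y.
∂L/∂y' = y'.
The Euler-Lagrange equation d/dx(∂L/∂y') − ∂L/∂y = 0 becomes:
    y'' + 169 y = 0
General solution: y(x) = A sin(13x) + B cos(13x), where A and B are arbitrary constants fixed by the endpoint conditions.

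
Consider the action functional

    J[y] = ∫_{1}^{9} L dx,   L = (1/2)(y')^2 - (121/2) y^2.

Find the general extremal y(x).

The Lagrangian is L = (1/2)(y')^2 - (121/2) y^2.
∂L/∂y = -121y.
∂L/∂y' = y'.
The Euler-Lagrange equation d/dx(∂L/∂y') − ∂L/∂y = 0 becomes:
    y'' + 121 y = 0
General solution: y(x) = A sin(11x) + B cos(11x), where A and B are arbitrary constants fixed by the endpoint conditions.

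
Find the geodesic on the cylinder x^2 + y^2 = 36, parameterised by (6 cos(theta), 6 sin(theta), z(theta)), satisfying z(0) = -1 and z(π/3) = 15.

Parameterise the cylinder of radius R = 6 as
    r(θ) = (6 cos θ, 6 sin θ, z(θ)).
The arc-length element is
    ds = sqrt(36 + (dz/dθ)^2) dθ,
so the Lagrangian is L = sqrt(36 + z'^2).
L depends on z' only, not on z or θ, so ∂L/∂z = 0 and
    ∂L/∂z' = z' / sqrt(36 + z'^2).
The Euler-Lagrange equation gives
    d/dθ( z' / sqrt(36 + z'^2) ) = 0,
so z' is constant. Integrating once:
    z(θ) = a θ + b,
a helix on the cylinder (a straight line when the cylinder is unrolled). The constants a, b are determined by the endpoint conditions.
With endpoint conditions z(0) = -1 and z(π/3) = 15: from z(0) = b we get b = -1, and a·π/3 + -1 = 15 gives a = 48/π, so
    z(θ) = (48/π) θ − 1.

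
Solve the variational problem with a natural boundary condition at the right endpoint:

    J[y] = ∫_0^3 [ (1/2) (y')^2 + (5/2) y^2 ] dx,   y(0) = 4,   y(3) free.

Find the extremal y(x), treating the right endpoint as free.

The Lagrangian L = (1/2) (y')^2 + (5/2) y^2 gives
    ∂L/∂y = 5 y,   ∂L/∂y' = y'.
Euler-Lagrange: y'' − 5 y = 0.
With k = sqrt(5), the general solution is
    y(x) = A cosh(sqrt(5) x) + B sinh(sqrt(5) x).
Fixed left endpoint y(0) = 4 ⇒ A = 4.
The right endpoint x = 3 is free, so the natural (transversality) condition is ∂L/∂y' |_{x=3} = 0, i.e. y'(3) = 0.
Compute y'(x) = A k sinh(k x) + B k cosh(k x), so
    y'(3) = A k sinh(k·3) + B k cosh(k·3) = 0
    ⇒ B = −A tanh(k·3) = − 4 tanh(sqrt(5)·3).
Therefore the extremal is
    y(x) = 4 cosh(sqrt(5) x) − 4 tanh(sqrt(5)·3) sinh(sqrt(5) x).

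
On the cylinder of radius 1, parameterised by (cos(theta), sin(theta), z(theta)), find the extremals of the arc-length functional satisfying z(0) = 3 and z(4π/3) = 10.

Parameterise the cylinder of radius R = 1 as
    r(θ) = (cos θ, sin θ, z(θ)).
The arc-length element is
    ds = sqrt(1 + (dz/dθ)^2) dθ,
so the Lagrangian is L = sqrt(1 + z'^2).
L depends on z' only, not on z or θ, so ∂L/∂z = 0 and
    ∂L/∂z' = z' / sqrt(1 + z'^2).
The Euler-Lagrange equation gives
    d/dθ( z' / sqrt(1 + z'^2) ) = 0,
so z' is constant. Integrating once:
    z(θ) = a θ + b,
a helix on the cylinder (a straight line when the cylinder is unrolled). The constants a, b are determined by the endpoint conditions.
With endpoint conditions z(0) = 3 and z(4π/3) = 10: from z(0) = b we get b = 3, and a·4π/3 + 3 = 10 gives a = 21/(4π), so
    z(θ) = (21/(4π)) θ + 3.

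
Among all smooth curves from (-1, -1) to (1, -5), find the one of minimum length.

Arc-length functional: J[y] = ∫ sqrt(1 + (y')^2) dx.
Lagrangian L = sqrt(1 + (y')^2) has no explicit y dependence, so ∂L/∂y = 0 and the Euler-Lagrange equation gives
    d/dx( y' / sqrt(1 + (y')^2) ) = 0  ⇒  y' / sqrt(1 + (y')^2) = const.
Hence y' is constant, so y(x) is affine.
Fitting the endpoints (-1, -1) and (1, -5):
    slope m = ((-5) − (-1)) / (1 − (-1)) = -2,
    intercept c = (-1) − m·(-1) = -3.
Extremal: y(x) = -2 x - 3.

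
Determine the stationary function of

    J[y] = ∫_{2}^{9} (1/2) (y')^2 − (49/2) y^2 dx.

The Lagrangian is L = (1/2) (y')^2 − (49/2) y^2.
Compute ∂L/∂y = -49y, ∂L/∂y' = y'.
The Euler-Lagrange equation d/dx(∂L/∂y') − ∂L/∂y = 0 reduces to
    y'' + 49 y = 0.
Its general solution is
    y(x) = A sin(7x) + B cos(7x),
with A, B fixed by the endpoint conditions.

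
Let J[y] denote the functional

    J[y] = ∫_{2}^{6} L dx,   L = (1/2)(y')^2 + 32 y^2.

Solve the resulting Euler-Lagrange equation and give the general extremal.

The Lagrangian is L = (1/2)(y')^2 + 32 y^2.
∂L/∂y = 64y.
∂L/∂y' = y'.
The Euler-Lagrange equation d/dx(∂L/∂y') − ∂L/∂y = 0 becomes:
    y'' - 64 y = 0
General solution: y(x) = A e^(8x) + B e^(-8x), where A and B are arbitrary constants fixed by the endpoint conditions.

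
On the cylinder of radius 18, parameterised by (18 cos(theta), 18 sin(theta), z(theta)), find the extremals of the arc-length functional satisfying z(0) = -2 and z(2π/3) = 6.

Parameterise the cylinder of radius R = 18 as
    r(θ) = (18 cos θ, 18 sin θ, z(θ)).
The arc-length element is
    ds = sqrt(324 + (dz/dθ)^2) dθ,
so the Lagrangian is L = sqrt(324 + z'^2).
L depends on z' only, not on z or θ, so ∂L/∂z = 0 and
    ∂L/∂z' = z' / sqrt(324 + z'^2).
The Euler-Lagrange equation gives
    d/dθ( z' / sqrt(324 + z'^2) ) = 0,
so z' is constant. Integrating once:
    z(θ) = a θ + b,
a helix on the cylinder (a straight line when the cylinder is unrolled). The constants a, b are determined by the endpoint conditions.
With endpoint conditions z(0) = -2 and z(2π/3) = 6: from z(0) = b we get b = -2, and a·2π/3 + -2 = 6 gives a = 12/π, so
    z(θ) = (12/π) θ − 2.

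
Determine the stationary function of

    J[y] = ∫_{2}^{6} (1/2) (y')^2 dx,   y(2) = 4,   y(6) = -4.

The Lagrangian is L = (1/2) (y')^2.
Compute ∂L/∂y = 0, ∂L/∂y' = y'.
The Euler-Lagrange equation d/dx(∂L/∂y') − ∂L/∂y = 0 reduces to
    y'' = 0.
Its general solution is
    y(x) = A x + B,
with A, B fixed by the endpoint conditions.
Applying the endpoint conditions y(2) = 4 and y(6) = -4: solve A·2 + B = 4 and A·6 + B = -4. Subtracting gives A(6 − 2) = -4 − 4, so A = -2, and B = 4 − A·2 = 8. Therefore
    y(x) = -2 x + 8.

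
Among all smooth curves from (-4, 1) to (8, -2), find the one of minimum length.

Arc-length functional: J[y] = ∫ sqrt(1 + (y')^2) dx.
Lagrangian L = sqrt(1 + (y')^2) has no explicit y dependence, so ∂L/∂y = 0 and the Euler-Lagrange equation gives
    d/dx( y' / sqrt(1 + (y')^2) ) = 0  ⇒  y' / sqrt(1 + (y')^2) = const.
Hence y' is constant, so y(x) is affine.
Fitting the endpoints (-4, 1) and (8, -2):
    slope m = ((-2) − 1) / (8 − (-4)) = -1/4,
    intercept c = 1 − m·(-4) = 0.
Extremal: y(x) = (-1/4) x.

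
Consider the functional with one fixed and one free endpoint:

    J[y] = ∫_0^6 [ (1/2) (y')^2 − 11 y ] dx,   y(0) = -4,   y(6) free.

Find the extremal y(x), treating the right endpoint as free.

The Lagrangian L = (1/2) (y')^2 − 11 y gives
    ∂L/∂y = −11,   ∂L/∂y' = y'.
Euler-Lagrange: d/dx(y') − (−11) = 0, i.e. y'' + 11 = 0, so
    y(x) = −(11/2) x^2 + C1 x + C2.
Fixed left endpoint y(0) = -4 ⇒ C2 = -4.
The right endpoint x = 6 is free, so the natural (transversality) condition is ∂L/∂y' |_{x=6} = 0, i.e. y'(6) = 0.
Compute y'(x) = −11 x + C1, so y'(6) = −66 + C1 = 0 ⇒ C1 = 66.
Therefore the extremal is
    y(x) = −(11/2) x^2 + 66 x − 4.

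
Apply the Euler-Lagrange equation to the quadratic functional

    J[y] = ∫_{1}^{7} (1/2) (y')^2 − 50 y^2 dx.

The Lagrangian is L = (1/2) (y')^2 − 50 y^2.
Compute ∂L/∂y = -100y, ∂L/∂y' = y'.
The Euler-Lagrange equation d/dx(∂L/∂y') − ∂L/∂y = 0 reduces to
    y'' + 100 y = 0.
Its general solution is
    y(x) = A sin(10x) + B cos(10x),
with A, B fixed by the endpoint conditions.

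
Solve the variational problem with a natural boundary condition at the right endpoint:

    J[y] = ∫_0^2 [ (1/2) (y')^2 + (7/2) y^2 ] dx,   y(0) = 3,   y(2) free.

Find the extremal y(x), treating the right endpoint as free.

The Lagrangian L = (1/2) (y')^2 + (7/2) y^2 gives
    ∂L/∂y = 7 y,   ∂L/∂y' = y'.
Euler-Lagrange: y'' − 7 y = 0.
With k = sqrt(7), the general solution is
    y(x) = A cosh(sqrt(7) x) + B sinh(sqrt(7) x).
Fixed left endpoint y(0) = 3 ⇒ A = 3.
The right endpoint x = 2 is free, so the natural (transversality) condition is ∂L/∂y' |_{x=2} = 0, i.e. y'(2) = 0.
Compute y'(x) = A k sinh(k x) + B k cosh(k x), so
    y'(2) = A k sinh(k·2) + B k cosh(k·2) = 0
    ⇒ B = −A tanh(k·2) = − 3 tanh(sqrt(7)·2).
Therefore the extremal is
    y(x) = 3 cosh(sqrt(7) x) − 3 tanh(sqrt(7)·2) sinh(sqrt(7) x).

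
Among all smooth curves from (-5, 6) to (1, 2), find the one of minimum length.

Arc-length functional: J[y] = ∫ sqrt(1 + (y')^2) dx.
Lagrangian L = sqrt(1 + (y')^2) has no explicit y dependence, so ∂L/∂y = 0 and the Euler-Lagrange equation gives
    d/dx( y' / sqrt(1 + (y')^2) ) = 0  ⇒  y' / sqrt(1 + (y')^2) = const.
Hence y' is constant, so y(x) is affine.
Fitting the endpoints (-5, 6) and (1, 2):
    slope m = (2 − 6) / (1 − (-5)) = -2/3,
    intercept c = 6 − m·(-5) = 8/3.
Extremal: y(x) = (-2/3) x + 8/3.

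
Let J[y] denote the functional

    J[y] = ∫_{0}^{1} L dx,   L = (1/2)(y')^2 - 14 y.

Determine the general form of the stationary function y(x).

The Lagrangian is L = (1/2)(y')^2 - 14 y.
∂L/∂y = -14.
∂L/∂y' = y'.
The Euler-Lagrange equation d/dx(∂L/∂y') − ∂L/∂y = 0 becomes:
    y'' + 14 = 0
General solution: y(x) = -7 x^2 + A x + B, where A and B are arbitrary constants fixed by the endpoint conditions.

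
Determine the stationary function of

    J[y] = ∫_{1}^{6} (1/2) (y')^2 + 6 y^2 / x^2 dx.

The Lagrangian is L = (1/2) (y')^2 + 6 y^2 / x^2.
Compute ∂L/∂y = 12y/x^2, ∂L/∂y' = y'.
The Euler-Lagrange equation d/dx(∂L/∂y') − ∂L/∂y = 0 reduces to
    y'' − 12/x^2 · y = 0  (x > 0).
Its general solution is
    y(x) = A x^4 + B x^(-3),
with A, B fixed by the endpoint conditions.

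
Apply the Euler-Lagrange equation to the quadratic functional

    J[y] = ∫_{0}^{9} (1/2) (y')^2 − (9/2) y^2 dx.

The Lagrangian is L = (1/2) (y')^2 − (9/2) y^2.
Compute ∂L/∂y = -9y, ∂L/∂y' = y'.
The Euler-Lagrange equation d/dx(∂L/∂y') − ∂L/∂y = 0 reduces to
    y'' + 9 y = 0.
Its general solution is
    y(x) = A sin(3x) + B cos(3x),
with A, B fixed by the endpoint conditions.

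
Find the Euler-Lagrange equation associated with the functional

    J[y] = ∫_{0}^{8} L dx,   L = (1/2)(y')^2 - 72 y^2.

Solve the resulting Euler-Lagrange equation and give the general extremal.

The Lagrangian is L = (1/2)(y')^2 - 72 y^2.
∂L/∂y = -144y.
∂L/∂y' = y'.
The Euler-Lagrange equation d/dx(∂L/∂y') − ∂L/∂y = 0 becomes:
    y'' + 144 y = 0
General solution: y(x) = A sin(12x) + B cos(12x), where A and B are arbitrary constants fixed by the endpoint conditions.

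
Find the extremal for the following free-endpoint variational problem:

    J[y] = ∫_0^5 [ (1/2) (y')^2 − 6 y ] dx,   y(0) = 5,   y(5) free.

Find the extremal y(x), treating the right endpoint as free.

The Lagrangian L = (1/2) (y')^2 − 6 y gives
    ∂L/∂y = −6,   ∂L/∂y' = y'.
Euler-Lagrange: d/dx(y') − (−6) = 0, i.e. y'' + 6 = 0, so
    y(x) = −(6/2) x^2 + C1 x + C2.
Fixed left endpoint y(0) = 5 ⇒ C2 = 5.
The right endpoint x = 5 is free, so the natural (transversality) condition is ∂L/∂y' |_{x=5} = 0, i.e. y'(5) = 0.
Compute y'(x) = −6 x + C1, so y'(5) = −30 + C1 = 0 ⇒ C1 = 30.
Therefore the extremal is
    y(x) = −3 x^2 + 30 x + 5.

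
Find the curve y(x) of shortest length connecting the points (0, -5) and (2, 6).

Arc-length functional: J[y] = ∫ sqrt(1 + (y')^2) dx.
Lagrangian L = sqrt(1 + (y')^2) has no explicit y dependence, so ∂L/∂y = 0 and the Euler-Lagrange equation gives
    d/dx( y' / sqrt(1 + (y')^2) ) = 0  ⇒  y' / sqrt(1 + (y')^2) = const.
Hence y' is constant, so y(x) is affine.
Fitting the endpoints (0, -5) and (2, 6):
    slope m = (6 − (-5)) / (2 − 0) = 11/2,
    intercept c = (-5) − m·0 = -5.
Extremal: y(x) = (11/2) x - 5.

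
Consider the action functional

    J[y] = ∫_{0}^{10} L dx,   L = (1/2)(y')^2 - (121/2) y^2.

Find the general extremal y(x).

The Lagrangian is L = (1/2)(y')^2 - (121/2) y^2.
∂L/∂y = -121y.
∂L/∂y' = y'.
The Euler-Lagrange equation d/dx(∂L/∂y') − ∂L/∂y = 0 becomes:
    y'' + 121 y = 0
General solution: y(x) = A sin(11x) + B cos(11x), where A and B are arbitrary constants fixed by the endpoint conditions.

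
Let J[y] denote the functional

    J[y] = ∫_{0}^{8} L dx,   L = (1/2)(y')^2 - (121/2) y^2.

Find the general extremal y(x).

The Lagrangian is L = (1/2)(y')^2 - (121/2) y^2.
∂L/∂y = -121y.
∂L/∂y' = y'.
The Euler-Lagrange equation d/dx(∂L/∂y') − ∂L/∂y = 0 becomes:
    y'' + 121 y = 0
General solution: y(x) = A sin(11x) + B cos(11x), where A and B are arbitrary constants fixed by the endpoint conditions.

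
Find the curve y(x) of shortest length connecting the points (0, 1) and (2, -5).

Arc-length functional: J[y] = ∫ sqrt(1 + (y')^2) dx.
Lagrangian L = sqrt(1 + (y')^2) has no explicit y dependence, so ∂L/∂y = 0 and the Euler-Lagrange equation gives
    d/dx( y' / sqrt(1 + (y')^2) ) = 0  ⇒  y' / sqrt(1 + (y')^2) = const.
Hence y' is constant, so y(x) is affine.
Fitting the endpoints (0, 1) and (2, -5):
    slope m = ((-5) − 1) / (2 − 0) = -3,
    intercept c = 1 − m·0 = 1.
Extremal: y(x) = -3 x + 1.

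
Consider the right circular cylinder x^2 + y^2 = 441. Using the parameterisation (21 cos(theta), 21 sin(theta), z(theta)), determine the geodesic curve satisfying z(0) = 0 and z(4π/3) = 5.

Parameterise the cylinder of radius R = 21 as
    r(θ) = (21 cos θ, 21 sin θ, z(θ)).
The arc-length element is
    ds = sqrt(441 + (dz/dθ)^2) dθ,
so the Lagrangian is L = sqrt(441 + z'^2).
L depends on z' only, not on z or θ, so ∂L/∂z = 0 and
    ∂L/∂z' = z' / sqrt(441 + z'^2).
The Euler-Lagrange equation gives
    d/dθ( z' / sqrt(441 + z'^2) ) = 0,
so z' is constant. Integrating once:
    z(θ) = a θ + b,
a helix on the cylinder (a straight line when the cylinder is unrolled). The constants a, b are determined by the endpoint conditions.
With endpoint conditions z(0) = 0 and z(4π/3) = 5: from z(0) = b we get b = 0, and a·4π/3 + 0 = 5 gives a = 15/(4π), so
    z(θ) = (15/(4π)) θ.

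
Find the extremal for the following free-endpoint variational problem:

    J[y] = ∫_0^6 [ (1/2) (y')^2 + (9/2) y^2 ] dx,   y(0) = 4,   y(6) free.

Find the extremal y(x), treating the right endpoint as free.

The Lagrangian L = (1/2) (y')^2 + (9/2) y^2 gives
    ∂L/∂y = 9 y,   ∂L/∂y' = y'.
Euler-Lagrange: y'' − 9 y = 0.
With k = 3, the general solution is
    y(x) = A cosh(3 x) + B sinh(3 x).
Fixed left endpoint y(0) = 4 ⇒ A = 4.
The right endpoint x = 6 is free, so the natural (transversality) condition is ∂L/∂y' |_{x=6} = 0, i.e. y'(6) = 0.
Compute y'(x) = A k sinh(k x) + B k cosh(k x), so
    y'(6) = A k sinh(k·6) + B k cosh(k·6) = 0
    ⇒ B = −A tanh(k·6) = − 4 tanh(3·6).
Therefore the extremal is
    y(x) = 4 cosh(3 x) − 4 tanh(3·6) sinh(3 x).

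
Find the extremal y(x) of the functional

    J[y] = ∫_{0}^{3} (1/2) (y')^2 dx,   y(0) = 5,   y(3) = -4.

The Lagrangian is L = (1/2) (y')^2.
Compute ∂L/∂y = 0, ∂L/∂y' = y'.
The Euler-Lagrange equation d/dx(∂L/∂y') − ∂L/∂y = 0 reduces to
    y'' = 0.
Its general solution is
    y(x) = A x + B,
with A, B fixed by the endpoint conditions.
Applying the endpoint conditions y(0) = 5 and y(3) = -4: solve A·0 + B = 5 and A·3 + B = -4. Subtracting gives A(3 − 0) = -4 − 5, so A = -3, and B = 5 − A·0 = 5. Therefore
    y(x) = -3 x + 5.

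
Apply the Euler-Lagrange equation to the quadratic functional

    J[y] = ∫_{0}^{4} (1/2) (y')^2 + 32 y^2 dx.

The Lagrangian is L = (1/2) (y')^2 + 32 y^2.
Compute ∂L/∂y = 64y, ∂L/∂y' = y'.
The Euler-Lagrange equation d/dx(∂L/∂y') − ∂L/∂y = 0 reduces to
    y'' − 64 y = 0.
Its general solution is
    y(x) = A e^(8x) + B e^(−8x),
with A, B fixed by the endpoint conditions.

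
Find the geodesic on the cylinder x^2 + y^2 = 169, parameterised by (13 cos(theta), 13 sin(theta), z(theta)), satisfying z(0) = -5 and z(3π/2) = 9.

Parameterise the cylinder of radius R = 13 as
    r(θ) = (13 cos θ, 13 sin θ, z(θ)).
The arc-length element is
    ds = sqrt(169 + (dz/dθ)^2) dθ,
so the Lagrangian is L = sqrt(169 + z'^2).
L depends on z' only, not on z or θ, so ∂L/∂z = 0 and
    ∂L/∂z' = z' / sqrt(169 + z'^2).
The Euler-Lagrange equation gives
    d/dθ( z' / sqrt(169 + z'^2) ) = 0,
so z' is constant. Integrating once:
    z(θ) = a θ + b,
a helix on the cylinder (a straight line when the cylinder is unrolled). The constants a, b are determined by the endpoint conditions.
With endpoint conditions z(0) = -5 and z(3π/2) = 9: from z(0) = b we get b = -5, and a·3π/2 + -5 = 9 gives a = 28/(3π), so
    z(θ) = (28/(3π)) θ − 5.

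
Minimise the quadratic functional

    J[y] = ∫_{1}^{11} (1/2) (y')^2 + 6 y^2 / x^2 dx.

The Lagrangian is L = (1/2) (y')^2 + 6 y^2 / x^2.
Compute ∂L/∂y = 12y/x^2, ∂L/∂y' = y'.
The Euler-Lagrange equation d/dx(∂L/∂y') − ∂L/∂y = 0 reduces to
    y'' − 12/x^2 · y = 0  (x > 0).
Its general solution is
    y(x) = A x^4 + B x^(-3),
with A, B fixed by the endpoint conditions.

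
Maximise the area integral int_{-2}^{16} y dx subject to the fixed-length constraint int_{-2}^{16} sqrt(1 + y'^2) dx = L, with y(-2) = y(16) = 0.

Set up the augmented Lagrangian using a multiplier λ for the length constraint:
    F(y, y') = y − λ sqrt(1 + y'^2).
F has no explicit x dependence, so the Beltrami identity yields a first integral
    F − y' ∂F/∂y' = C.
Compute ∂F/∂y' = −λ y' / sqrt(1 + y'^2). Then
    y − λ sqrt(1 + y'^2) + λ y'^2 / sqrt(1 + y'^2) = C
    ⇒  y − λ / sqrt(1 + y'^2) = C.
Solving for y' and integrating gives
    (x − a)^2 + (y − b)^2 = λ^2,
a circular arc of radius λ. The constants a, b are determined by the endpoint conditions y(-2) = y(16) = 0, and λ is fixed implicitly by the length constraint
    ∫_{-2}^{16} sqrt(1 + y'^2) dx = L.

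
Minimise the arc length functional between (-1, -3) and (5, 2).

Arc-length functional: J[y] = ∫ sqrt(1 + (y')^2) dx.
Lagrangian L = sqrt(1 + (y')^2) has no explicit y dependence, so ∂L/∂y = 0 and the Euler-Lagrange equation gives
    d/dx( y' / sqrt(1 + (y')^2) ) = 0  ⇒  y' / sqrt(1 + (y')^2) = const.
Hence y' is constant, so y(x) is affine.
Fitting the endpoints (-1, -3) and (5, 2):
    slope m = (2 − (-3)) / (5 − (-1)) = 5/6,
    intercept c = (-3) − m·(-1) = -13/6.
Extremal: y(x) = (5/6) x - 13/6.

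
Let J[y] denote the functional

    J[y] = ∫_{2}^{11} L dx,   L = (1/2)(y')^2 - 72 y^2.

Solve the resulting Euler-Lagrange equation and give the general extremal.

The Lagrangian is L = (1/2)(y')^2 - 72 y^2.
∂L/∂y = -144y.
∂L/∂y' = y'.
The Euler-Lagrange equation d/dx(∂L/∂y') − ∂L/∂y = 0 becomes:
    y'' + 144 y = 0
General solution: y(x) = A sin(12x) + B cos(12x), where A and B are arbitrary constants fixed by the endpoint conditions.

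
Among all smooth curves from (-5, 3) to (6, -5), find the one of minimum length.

Arc-length functional: J[y] = ∫ sqrt(1 + (y')^2) dx.
Lagrangian L = sqrt(1 + (y')^2) has no explicit y dependence, so ∂L/∂y = 0 and the Euler-Lagrange equation gives
    d/dx( y' / sqrt(1 + (y')^2) ) = 0  ⇒  y' / sqrt(1 + (y')^2) = const.
Hence y' is constant, so y(x) is affine.
Fitting the endpoints (-5, 3) and (6, -5):
    slope m = ((-5) − 3) / (6 − (-5)) = -8/11,
    intercept c = 3 − m·(-5) = -7/11.
Extremal: y(x) = (-8/11) x - 7/11.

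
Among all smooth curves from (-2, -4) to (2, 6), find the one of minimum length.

Arc-length functional: J[y] = ∫ sqrt(1 + (y')^2) dx.
Lagrangian L = sqrt(1 + (y')^2) has no explicit y dependence, so ∂L/∂y = 0 and the Euler-Lagrange equation gives
    d/dx( y' / sqrt(1 + (y')^2) ) = 0  ⇒  y' / sqrt(1 + (y')^2) = const.
Hence y' is constant, so y(x) is affine.
Fitting the endpoints (-2, -4) and (2, 6):
    slope m = (6 − (-4)) / (2 − (-2)) = 5/2,
    intercept c = (-4) − m·(-2) = 1.
Extremal: y(x) = (5/2) x + 1.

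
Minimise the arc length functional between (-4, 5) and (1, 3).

Arc-length functional: J[y] = ∫ sqrt(1 + (y')^2) dx.
Lagrangian L = sqrt(1 + (y')^2) has no explicit y dependence, so ∂L/∂y = 0 and the Euler-Lagrange equation gives
    d/dx( y' / sqrt(1 + (y')^2) ) = 0  ⇒  y' / sqrt(1 + (y')^2) = const.
Hence y' is constant, so y(x) is affine.
Fitting the endpoints (-4, 5) and (1, 3):
    slope m = (3 − 5) / (1 − (-4)) = -2/5,
    intercept c = 5 − m·(-4) = 17/5.
Extremal: y(x) = (-2/5) x + 17/5.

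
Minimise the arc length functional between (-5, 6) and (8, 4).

Arc-length functional: J[y] = ∫ sqrt(1 + (y')^2) dx.
Lagrangian L = sqrt(1 + (y')^2) has no explicit y dependence, so ∂L/∂y = 0 and the Euler-Lagrange equation gives
    d/dx( y' / sqrt(1 + (y')^2) ) = 0  ⇒  y' / sqrt(1 + (y')^2) = const.
Hence y' is constant, so y(x) is affine.
Fitting the endpoints (-5, 6) and (8, 4):
    slope m = (4 − 6) / (8 − (-5)) = -2/13,
    intercept c = 6 − m·(-5) = 68/13.
Extremal: y(x) = (-2/13) x + 68/13.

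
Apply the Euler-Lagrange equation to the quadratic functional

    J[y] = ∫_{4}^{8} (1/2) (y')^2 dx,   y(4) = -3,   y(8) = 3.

The Lagrangian is L = (1/2) (y')^2.
Compute ∂L/∂y = 0, ∂L/∂y' = y'.
The Euler-Lagrange equation d/dx(∂L/∂y') − ∂L/∂y = 0 reduces to
    y'' = 0.
Its general solution is
    y(x) = A x + B,
with A, B fixed by the endpoint conditions.
Applying the endpoint conditions y(4) = -3 and y(8) = 3: solve A·4 + B = -3 and A·8 + B = 3. Subtracting gives A(8 − 4) = 3 − -3, so A = 3/2, and B = -3 − A·4 = -9. Therefore
    y(x) = (3/2) x - 9.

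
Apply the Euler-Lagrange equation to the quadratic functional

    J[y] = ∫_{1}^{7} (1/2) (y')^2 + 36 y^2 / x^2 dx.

The Lagrangian is L = (1/2) (y')^2 + 36 y^2 / x^2.
Compute ∂L/∂y = 72y/x^2, ∂L/∂y' = y'.
The Euler-Lagrange equation d/dx(∂L/∂y') − ∂L/∂y = 0 reduces to
    y'' − 72/x^2 · y = 0  (x > 0).
Its general solution is
    y(x) = A x^9 + B x^(-8),
with A, B fixed by the endpoint conditions.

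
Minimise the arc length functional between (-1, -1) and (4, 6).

Arc-length functional: J[y] = ∫ sqrt(1 + (y')^2) dx.
Lagrangian L = sqrt(1 + (y')^2) has no explicit y dependence, so ∂L/∂y = 0 and the Euler-Lagrange equation gives
    d/dx( y' / sqrt(1 + (y')^2) ) = 0  ⇒  y' / sqrt(1 + (y')^2) = const.
Hence y' is constant, so y(x) is affine.
Fitting the endpoints (-1, -1) and (4, 6):
    slope m = (6 − (-1)) / (4 − (-1)) = 7/5,
    intercept c = (-1) − m·(-1) = 2/5.
Extremal: y(x) = (7/5) x + 2/5.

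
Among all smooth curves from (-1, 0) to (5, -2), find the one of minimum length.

Arc-length functional: J[y] = ∫ sqrt(1 + (y')^2) dx.
Lagrangian L = sqrt(1 + (y')^2) has no explicit y dependence, so ∂L/∂y = 0 and the Euler-Lagrange equation gives
    d/dx( y' / sqrt(1 + (y')^2) ) = 0  ⇒  y' / sqrt(1 + (y')^2) = const.
Hence y' is constant, so y(x) is affine.
Fitting the endpoints (-1, 0) and (5, -2):
    slope m = ((-2) − 0) / (5 − (-1)) = -1/3,
    intercept c = 0 − m·(-1) = -1/3.
Extremal: y(x) = (-1/3) x - 1/3.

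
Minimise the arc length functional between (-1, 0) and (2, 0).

Arc-length functional: J[y] = ∫ sqrt(1 + (y')^2) dx.
Lagrangian L = sqrt(1 + (y')^2) has no explicit y dependence, so ∂L/∂y = 0 and the Euler-Lagrange equation gives
    d/dx( y' / sqrt(1 + (y')^2) ) = 0  ⇒  y' / sqrt(1 + (y')^2) = const.
Hence y' is constant, so y(x) is affine.
Fitting the endpoints (-1, 0) and (2, 0):
    slope m = (0 − 0) / (2 − (-1)) = 0,
    intercept c = 0 − m·(-1) = 0.
Extremal: y(x) = 0.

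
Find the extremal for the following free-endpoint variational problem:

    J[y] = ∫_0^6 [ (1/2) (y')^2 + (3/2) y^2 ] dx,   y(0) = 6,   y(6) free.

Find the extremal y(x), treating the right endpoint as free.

The Lagrangian L = (1/2) (y')^2 + (3/2) y^2 gives
    ∂L/∂y = 3 y,   ∂L/∂y' = y'.
Euler-Lagrange: y'' − 3 y = 0.
With k = sqrt(3), the general solution is
    y(x) = A cosh(sqrt(3) x) + B sinh(sqrt(3) x).
Fixed left endpoint y(0) = 6 ⇒ A = 6.
The right endpoint x = 6 is free, so the natural (transversality) condition is ∂L/∂y' |_{x=6} = 0, i.e. y'(6) = 0.
Compute y'(x) = A k sinh(k x) + B k cosh(k x), so
    y'(6) = A k sinh(k·6) + B k cosh(k·6) = 0
    ⇒ B = −A tanh(k·6) = − 6 tanh(sqrt(3)·6).
Therefore the extremal is
    y(x) = 6 cosh(sqrt(3) x) − 6 tanh(sqrt(3)·6) sinh(sqrt(3) x).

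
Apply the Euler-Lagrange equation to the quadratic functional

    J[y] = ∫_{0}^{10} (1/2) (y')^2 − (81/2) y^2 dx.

The Lagrangian is L = (1/2) (y')^2 − (81/2) y^2.
Compute ∂L/∂y = -81y, ∂L/∂y' = y'.
The Euler-Lagrange equation d/dx(∂L/∂y') − ∂L/∂y = 0 reduces to
    y'' + 81 y = 0.
Its general solution is
    y(x) = A sin(9x) + B cos(9x),
with A, B fixed by the endpoint conditions.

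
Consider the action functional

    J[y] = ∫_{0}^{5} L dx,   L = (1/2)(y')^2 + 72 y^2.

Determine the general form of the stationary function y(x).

The Lagrangian is L = (1/2)(y')^2 + 72 y^2.
∂L/∂y = 144y.
∂L/∂y' = y'.
The Euler-Lagrange equation d/dx(∂L/∂y') − ∂L/∂y = 0 becomes:
    y'' - 144 y = 0
General solution: y(x) = A e^(12x) + B e^(-12x), where A and B are arbitrary constants fixed by the endpoint conditions.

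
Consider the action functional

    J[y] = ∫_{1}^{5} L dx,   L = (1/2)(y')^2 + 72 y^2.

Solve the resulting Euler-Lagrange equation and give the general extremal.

The Lagrangian is L = (1/2)(y')^2 + 72 y^2.
∂L/∂y = 144y.
∂L/∂y' = y'.
The Euler-Lagrange equation d/dx(∂L/∂y') − ∂L/∂y = 0 becomes:
    y'' - 144 y = 0
General solution: y(x) = A e^(12x) + B e^(-12x), where A and B are arbitrary constants fixed by the endpoint conditions.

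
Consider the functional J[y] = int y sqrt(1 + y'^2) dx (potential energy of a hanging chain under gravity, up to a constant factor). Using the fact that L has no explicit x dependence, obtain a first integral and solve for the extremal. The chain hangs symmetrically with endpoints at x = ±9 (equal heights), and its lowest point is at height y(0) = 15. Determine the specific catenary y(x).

The Lagrangian L(y, y') = y sqrt(1 + y'^2) has no explicit x dependence, so the Beltrami identity applies:
    L − y' ∂L/∂y' = C.
Compute ∂L/∂y' = y · y' / sqrt(1 + y'^2). Then
    L − y' ∂L/∂y'
    = y sqrt(1 + y'^2) − y · y'^2 / sqrt(1 + y'^2)
    = y (1 + y'^2 − y'^2) / sqrt(1 + y'^2)
    = y / sqrt(1 + y'^2) = C.
Squaring gives y^2 = C^2 (1 + y'^2), i.e.
    y'^2 = y^2 / C^2 − 1.
Separating variables,
    dy / sqrt(y^2 − C^2) = dx / C,
and integrating gives arccosh(y / C) = (x − a)/C, so
    y(x) = C cosh((x − a)/C),
the catenary. The constants C and a are fixed by the two endpoint conditions (and, for the hanging-chain problem, the length constraint selects C).
Now fit the given data. The endpoints x = ±9 are symmetric at equal height, so the catenary is even about its minimum: a = 0 and y(x) = C cosh(x/C). The lowest point is y(0) = C cosh(0) = C, and we are told y(0) = 15, so C = 15. Therefore
    y(x) = 15 cosh(x/15),
and at the endpoints
    y(±9) = 15 cosh(9/15).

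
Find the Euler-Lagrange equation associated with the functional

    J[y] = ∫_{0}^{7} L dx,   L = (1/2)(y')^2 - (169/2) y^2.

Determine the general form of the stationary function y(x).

The Lagrangian is L = (1/2)(y')^2 - (169/2) y^2.
∂L/∂y = -169y.
∂L/∂y' = y'.
The Euler-Lagrange equation d/dx(∂L/∂y') − ∂L/∂y = 0 becomes:
    y'' + 169 y = 0
General solution: y(x) = A sin(13x) + B cos(13x), where A and B are arbitrary constants fixed by the endpoint conditions.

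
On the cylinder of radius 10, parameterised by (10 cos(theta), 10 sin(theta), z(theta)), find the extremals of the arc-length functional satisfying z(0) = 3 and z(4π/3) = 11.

Parameterise the cylinder of radius R = 10 as
    r(θ) = (10 cos θ, 10 sin θ, z(θ)).
The arc-length element is
    ds = sqrt(100 + (dz/dθ)^2) dθ,
so the Lagrangian is L = sqrt(100 + z'^2).
L depends on z' only, not on z or θ, so ∂L/∂z = 0 and
    ∂L/∂z' = z' / sqrt(100 + z'^2).
The Euler-Lagrange equation gives
    d/dθ( z' / sqrt(100 + z'^2) ) = 0,
so z' is constant. Integrating once:
    z(θ) = a θ + b,
a helix on the cylinder (a straight line when the cylinder is unrolled). The constants a, b are determined by the endpoint conditions.
With endpoint conditions z(0) = 3 and z(4π/3) = 11: from z(0) = b we get b = 3, and a·4π/3 + 3 = 11 gives a = 6/π, so
    z(θ) = (6/π) θ + 3.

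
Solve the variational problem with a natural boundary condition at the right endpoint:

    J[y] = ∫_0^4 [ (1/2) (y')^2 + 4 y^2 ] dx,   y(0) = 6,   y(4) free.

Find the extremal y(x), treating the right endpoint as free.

The Lagrangian L = (1/2) (y')^2 + 4 y^2 gives
    ∂L/∂y = 8 y,   ∂L/∂y' = y'.
Euler-Lagrange: y'' − 8 y = 0.
With k = sqrt(8), the general solution is
    y(x) = A cosh(sqrt(8) x) + B sinh(sqrt(8) x).
Fixed left endpoint y(0) = 6 ⇒ A = 6.
The right endpoint x = 4 is free, so the natural (transversality) condition is ∂L/∂y' |_{x=4} = 0, i.e. y'(4) = 0.
Compute y'(x) = A k sinh(k x) + B k cosh(k x), so
    y'(4) = A k sinh(k·4) + B k cosh(k·4) = 0
    ⇒ B = −A tanh(k·4) = − 6 tanh(sqrt(8)·4).
Therefore the extremal is
    y(x) = 6 cosh(sqrt(8) x) − 6 tanh(sqrt(8)·4) sinh(sqrt(8) x).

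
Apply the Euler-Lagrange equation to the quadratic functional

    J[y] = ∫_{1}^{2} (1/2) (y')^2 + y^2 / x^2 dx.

The Lagrangian is L = (1/2) (y')^2 + y^2 / x^2.
Compute ∂L/∂y = 2y/x^2, ∂L/∂y' = y'.
The Euler-Lagrange equation d/dx(∂L/∂y') − ∂L/∂y = 0 reduces to
    y'' − 2/x^2 · y = 0  (x > 0).
Its general solution is
    y(x) = A x^2 + B / x,
with A, B fixed by the endpoint conditions.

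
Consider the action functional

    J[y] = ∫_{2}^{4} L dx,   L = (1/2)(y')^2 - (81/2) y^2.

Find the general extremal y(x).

The Lagrangian is L = (1/2)(y')^2 - (81/2) y^2.
∂L/∂y = -81y.
∂L/∂y' = y'.
The Euler-Lagrange equation d/dx(∂L/∂y') − ∂L/∂y = 0 becomes:
    y'' + 81 y = 0
General solution: y(x) = A sin(9x) + B cos(9x), where A and B are arbitrary constants fixed by the endpoint conditions.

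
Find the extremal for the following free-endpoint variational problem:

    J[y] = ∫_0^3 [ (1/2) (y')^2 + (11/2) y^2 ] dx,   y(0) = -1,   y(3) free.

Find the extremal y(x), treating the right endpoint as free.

The Lagrangian L = (1/2) (y')^2 + (11/2) y^2 gives
    ∂L/∂y = 11 y,   ∂L/∂y' = y'.
Euler-Lagrange: y'' − 11 y = 0.
With k = sqrt(11), the general solution is
    y(x) = A cosh(sqrt(11) x) + B sinh(sqrt(11) x).
Fixed left endpoint y(0) = -1 ⇒ A = -1.
The right endpoint x = 3 is free, so the natural (transversality) condition is ∂L/∂y' |_{x=3} = 0, i.e. y'(3) = 0.
Compute y'(x) = A k sinh(k x) + B k cosh(k x), so
    y'(3) = A k sinh(k·3) + B k cosh(k·3) = 0
    ⇒ B = −A tanh(k·3) = tanh(sqrt(11)·3).
Therefore the extremal is
    y(x) = −cosh(sqrt(11) x) + tanh(sqrt(11)·3) sinh(sqrt(11) x).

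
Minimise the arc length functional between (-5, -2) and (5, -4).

Arc-length functional: J[y] = ∫ sqrt(1 + (y')^2) dx.
Lagrangian L = sqrt(1 + (y')^2) has no explicit y dependence, so ∂L/∂y = 0 and the Euler-Lagrange equation gives
    d/dx( y' / sqrt(1 + (y')^2) ) = 0  ⇒  y' / sqrt(1 + (y')^2) = const.
Hence y' is constant, so y(x) is affine.
Fitting the endpoints (-5, -2) and (5, -4):
    slope m = ((-4) − (-2)) / (5 − (-5)) = -1/5,
    intercept c = (-2) − m·(-5) = -3.
Extremal: y(x) = (-1/5) x - 3.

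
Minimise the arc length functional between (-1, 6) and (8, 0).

Arc-length functional: J[y] = ∫ sqrt(1 + (y')^2) dx.
Lagrangian L = sqrt(1 + (y')^2) has no explicit y dependence, so ∂L/∂y = 0 and the Euler-Lagrange equation gives
    d/dx( y' / sqrt(1 + (y')^2) ) = 0  ⇒  y' / sqrt(1 + (y')^2) = const.
Hence y' is constant, so y(x) is affine.
Fitting the endpoints (-1, 6) and (8, 0):
    slope m = (0 − 6) / (8 − (-1)) = -2/3,
    intercept c = 6 − m·(-1) = 16/3.
Extremal: y(x) = (-2/3) x + 16/3.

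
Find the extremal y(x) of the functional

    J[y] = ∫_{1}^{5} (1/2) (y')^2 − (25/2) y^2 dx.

The Lagrangian is L = (1/2) (y')^2 − (25/2) y^2.
Compute ∂L/∂y = -25y, ∂L/∂y' = y'.
The Euler-Lagrange equation d/dx(∂L/∂y') − ∂L/∂y = 0 reduces to
    y'' + 25 y = 0.
Its general solution is
    y(x) = A sin(5x) + B cos(5x),
with A, B fixed by the endpoint conditions.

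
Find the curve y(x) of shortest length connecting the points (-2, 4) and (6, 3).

Arc-length functional: J[y] = ∫ sqrt(1 + (y')^2) dx.
Lagrangian L = sqrt(1 + (y')^2) has no explicit y dependence, so ∂L/∂y = 0 and the Euler-Lagrange equation gives
    d/dx( y' / sqrt(1 + (y')^2) ) = 0  ⇒  y' / sqrt(1 + (y')^2) = const.
Hence y' is constant, so y(x) is affine.
Fitting the endpoints (-2, 4) and (6, 3):
    slope m = (3 − 4) / (6 − (-2)) = -1/8,
    intercept c = 4 − m·(-2) = 15/4.
Extremal: y(x) = (-1/8) x + 15/4.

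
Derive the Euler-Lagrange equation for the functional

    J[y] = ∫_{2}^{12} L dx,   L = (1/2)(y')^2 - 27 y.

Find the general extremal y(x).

The Lagrangian is L = (1/2)(y')^2 - 27 y.
∂L/∂y = -27.
∂L/∂y' = y'.
The Euler-Lagrange equation d/dx(∂L/∂y') − ∂L/∂y = 0 becomes:
    y'' + 27 = 0
General solution: y(x) = -(27/2) x^2 + A x + B, where A and B are arbitrary constants fixed by the endpoint conditions.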